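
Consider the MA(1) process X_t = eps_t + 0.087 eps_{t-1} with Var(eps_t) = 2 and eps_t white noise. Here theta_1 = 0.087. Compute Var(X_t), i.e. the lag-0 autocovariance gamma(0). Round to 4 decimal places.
\gamma(0) = 2.0151

For an MA(q) process X_t = eps_t + sum_i theta_i eps_{t-i} with
Var(eps_t) = sigma^2, the variance is
  gamma(0) = sigma^2 * (1 + sum_i theta_i^2).
  sum_i theta_i^2 = (0.087)^2 = 0.007569.
  gamma(0) = 2 * (1 + 0.007569) = 2 * 1.007569 = 2.015138, which rounds to 2.0151.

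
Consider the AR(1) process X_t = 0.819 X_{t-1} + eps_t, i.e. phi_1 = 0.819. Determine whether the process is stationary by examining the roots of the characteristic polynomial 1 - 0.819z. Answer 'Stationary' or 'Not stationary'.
\text{Stationary}

The AR(p) characteristic polynomial is P(z) = 1 - 0.819z.
Stationarity requires all roots to lie outside the unit circle, i.e. |z| > 1 for every root.
This is linear in z: 1 + (-0.819) z = 0  =>  z = -1/(-0.819) = 1.221001,  |z| = 1.221001.
Moduli of all roots: 1.2210.
All moduli strictly greater than 1? Yes.
Verdict: Stationary.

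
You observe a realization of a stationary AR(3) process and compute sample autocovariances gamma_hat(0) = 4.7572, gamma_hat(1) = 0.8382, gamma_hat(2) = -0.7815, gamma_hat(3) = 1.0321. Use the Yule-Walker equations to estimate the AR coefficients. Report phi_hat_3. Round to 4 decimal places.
\hat\phi_{3} = 0.3090

The Yule-Walker equations for an AR(p) process read, in matrix form,
  Gamma_p phi = r_p,   with   (Gamma_p)_{ij} = gamma(|i - j|),
                       (r_p)_i = gamma(i),   i,j = 1..p.
Substitute the sample gammas (Toeplitz matrix and right-hand side of size 3):
  Gamma_p = [[4.7572, 0.8382, -0.7815], [0.8382, 4.7572, 0.8382], [-0.7815, 0.8382, 4.7572]]
  r_p     = [0.8382, -0.7815, 1.0321]
Written out (R1..R3):
  (R1) 4.7572 phi_1 + 0.8382 phi_2 - 0.7815 phi_3 = 0.8382
  (R2) 0.8382 phi_1 + 4.7572 phi_2 + 0.8382 phi_3 = -0.7815
  (R3) -0.7815 phi_1 + 0.8382 phi_2 + 4.7572 phi_3 = 1.0321
Gaussian elimination:
  R2 <- R2 - (0.8382/4.7572) R1 = R2 - (0.176196) R1:  4.609512 phi_2 + 0.975897 phi_3 = -0.929188
  R3 <- R3 - (-0.7815/4.7572) R1 = R3 - (-0.164277) R1:  0.975897 phi_2 + 4.628817 phi_3 = 1.169797
  R3 <- R3 - (0.975897/4.609512) R2 = R3 - (0.211714) R2:  4.422206 phi_3 = 1.366519
Back-substitution:
  phi_hat_3 = 1.366519 / 4.422206 = 0.309013
  phi_hat_2 = (-0.929188 - (0.975897)(0.309013)) / 4.609512 = -0.267003
  phi_hat_1 = (0.8382 - (0.8382)(-0.267003) - (-0.7815)(0.309013)) / 4.7572 = 0.274005
So phi_hat = [0.2740, -0.2670, 0.3090].
Therefore phi_hat_3 = 0.3090.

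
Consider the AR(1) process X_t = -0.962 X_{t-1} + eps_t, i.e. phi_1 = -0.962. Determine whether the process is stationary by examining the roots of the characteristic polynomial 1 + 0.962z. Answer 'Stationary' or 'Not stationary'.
\text{Stationary}

The AR(p) characteristic polynomial is P(z) = 1 + 0.962z.
Stationarity requires all roots to lie outside the unit circle, i.e. |z| > 1 for every root.
This is linear in z: 1 + (0.962) z = 0  =>  z = -1/(0.962) = -1.039501,  |z| = 1.039501.
Moduli of all roots: 1.0395.
All moduli strictly greater than 1? Yes.
Verdict: Stationary.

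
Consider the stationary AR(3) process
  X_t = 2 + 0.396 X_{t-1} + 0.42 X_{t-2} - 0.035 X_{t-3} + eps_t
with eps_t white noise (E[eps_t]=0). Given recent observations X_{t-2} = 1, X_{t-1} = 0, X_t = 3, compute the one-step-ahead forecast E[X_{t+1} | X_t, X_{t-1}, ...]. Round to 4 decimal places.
E[X_{t+1} \mid \mathcal F_t] = 3.1530

For an AR(p) model X_t = c + sum_i phi_i X_{t-i} + eps_t, the
one-step-ahead conditional mean is
  E[X_{t+1} | X_t, ...] = c + sum_i phi_i X_{t+1-i}.
Substitute known values:
  E[X_{t+1} | ...] = 2 + (0.396) * (3) + (0.42) * (0) + (-0.035) * (1)
                   = 3.1530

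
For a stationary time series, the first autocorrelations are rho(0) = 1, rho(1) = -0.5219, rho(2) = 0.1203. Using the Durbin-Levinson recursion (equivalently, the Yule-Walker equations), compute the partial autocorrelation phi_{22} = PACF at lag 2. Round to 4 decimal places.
\phi_{22} = -0.2090

The PACF at lag k is phi_{kk}, the last component of the solution
to the Yule-Walker system G_k phi = r_k where
  (G_k)_{ij} = rho(|i - j|), (r_k)_i = rho(i), i,j = 1..k.
Equivalently, Durbin-Levinson gives phi_{kk} iteratively:
  phi_{11} = rho(1)
  phi_{kk} = [rho(k) - sum_{j=1..k-1} phi_{k-1,j} rho(k-j)]
            / [1 - sum_{j=1..k-1} phi_{k-1,j} rho(j)],
  phi_{k,j} = phi_{k-1,j} - phi_{kk} phi_{k-1,k-j},  j = 1..k-1.
Step k = 1:
  phi_11 = rho(1) = -0.5219.
Step k = 2:
  phi_22 = [rho(2) - phi_11 rho(1)] / [1 - phi_11 rho(1)] = [0.1203 - (-0.5219)(-0.5219)] / [1 - (-0.5219)(-0.5219)]
         = -0.15207961 / 0.72762039 = -0.209.
Therefore phi_{22} = -0.2090.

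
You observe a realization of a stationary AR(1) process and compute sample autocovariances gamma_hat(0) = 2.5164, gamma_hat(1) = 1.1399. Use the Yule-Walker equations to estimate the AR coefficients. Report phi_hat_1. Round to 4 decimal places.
\hat\phi_{1} = 0.4530

The Yule-Walker equations for an AR(p) process read, in matrix form,
  Gamma_p phi = r_p,   with   (Gamma_p)_{ij} = gamma(|i - j|),
                       (r_p)_i = gamma(i),   i,j = 1..p.
Substitute the sample gammas (Toeplitz matrix and right-hand side of size 1):
  Gamma_p = [[2.5164]]
  r_p     = [1.1399]
With p = 1 this is the single equation gamma(0) phi_1 = gamma(1):
  phi_hat_1 = gamma(1) / gamma(0) = 1.1399 / 2.5164 = 0.4530.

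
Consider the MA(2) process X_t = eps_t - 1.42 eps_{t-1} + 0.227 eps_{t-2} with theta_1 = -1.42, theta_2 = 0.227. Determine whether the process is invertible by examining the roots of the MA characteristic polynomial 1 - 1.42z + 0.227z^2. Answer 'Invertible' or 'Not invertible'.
\text{Not invertible}

The MA(q) characteristic polynomial is P(z) = 1 - 1.42z + 0.227z^2.
Invertibility requires all roots to lie outside the unit circle, i.e. |z| > 1 for every root.
Set 1 + (-1.42) z + (0.227) z^2 = 0, i.e. a z^2 + b z + c = 0 with a = 0.227, b = -1.42, c = 1.
Discriminant D = b^2 - 4ac = (-1.42)^2 - 4*(0.227)*1 = 2.0164 - (0.908) = 1.1084.
D >= 0, so the roots are real: z = (-b +/- sqrt(D)) / (2a) = (1.42 +/- 1.052806) / (0.454).
  z_1 = (1.42 + 1.052806) / (0.454) = 5.4467,   |z_1| = 5.4467.
  z_2 = (1.42 - 1.052806) / (0.454) = 0.8088,   |z_2| = 0.8088.
Moduli of all roots: 5.4467, 0.8088.
All moduli strictly greater than 1? No.
Verdict: Not invertible.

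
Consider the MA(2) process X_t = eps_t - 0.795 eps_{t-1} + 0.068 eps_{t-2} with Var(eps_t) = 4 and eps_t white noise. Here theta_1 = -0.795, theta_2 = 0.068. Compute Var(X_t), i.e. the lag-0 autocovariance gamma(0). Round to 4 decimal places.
\gamma(0) = 6.5466

For an MA(q) process X_t = eps_t + sum_i theta_i eps_{t-i} with
Var(eps_t) = sigma^2, the variance is
  gamma(0) = sigma^2 * (1 + sum_i theta_i^2).
  sum_i theta_i^2 = (-0.795)^2 + (0.068)^2 = 0.632025 + 0.004624 = 0.636649.
  gamma(0) = 4 * (1 + 0.636649) = 4 * 1.636649 = 6.546596, which rounds to 6.5466.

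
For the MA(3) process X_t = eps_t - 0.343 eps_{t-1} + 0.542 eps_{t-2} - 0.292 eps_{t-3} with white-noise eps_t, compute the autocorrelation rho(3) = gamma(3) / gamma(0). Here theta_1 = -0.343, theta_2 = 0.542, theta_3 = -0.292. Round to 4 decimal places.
\rho(3) = -0.1951

For an MA(q) process with theta_0 = 1, the autocovariance is
  gamma(k) = sigma^2 * sum_{i=0..q-k} theta_i * theta_{i+k},
and rho(k) = gamma(k) / gamma(0). Sigma^2 cancels.
  numerator   = (1)*(-0.292) = -0.292.
  denominator = (1)^2 + (-0.343)^2 + (0.542)^2 + (-0.292)^2 = 1.496677.
  rho(3) = -0.292 / 1.496677 = -0.1951.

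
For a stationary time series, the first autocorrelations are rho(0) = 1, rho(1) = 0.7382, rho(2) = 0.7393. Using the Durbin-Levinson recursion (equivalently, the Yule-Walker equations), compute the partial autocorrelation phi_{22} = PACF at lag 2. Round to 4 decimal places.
\phi_{22} = 0.4271

The PACF at lag k is phi_{kk}, the last component of the solution
to the Yule-Walker system G_k phi = r_k where
  (G_k)_{ij} = rho(|i - j|), (r_k)_i = rho(i), i,j = 1..k.
Equivalently, Durbin-Levinson gives phi_{kk} iteratively:
  phi_{11} = rho(1)
  phi_{kk} = [rho(k) - sum_{j=1..k-1} phi_{k-1,j} rho(k-j)]
            / [1 - sum_{j=1..k-1} phi_{k-1,j} rho(j)],
  phi_{k,j} = phi_{k-1,j} - phi_{kk} phi_{k-1,k-j},  j = 1..k-1.
Step k = 1:
  phi_11 = rho(1) = 0.7382.
Step k = 2:
  phi_22 = [rho(2) - phi_11 rho(1)] / [1 - phi_11 rho(1)] = [0.7393 - (0.7382)(0.7382)] / [1 - (0.7382)(0.7382)]
         = 0.19436076 / 0.45506076 = 0.4271.
Therefore phi_{22} = 0.4271.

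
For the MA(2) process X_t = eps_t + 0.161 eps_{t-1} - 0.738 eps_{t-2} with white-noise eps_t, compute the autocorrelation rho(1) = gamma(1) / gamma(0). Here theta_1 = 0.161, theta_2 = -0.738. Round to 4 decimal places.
\rho(1) = 0.0269

For an MA(q) process with theta_0 = 1, the autocovariance is
  gamma(k) = sigma^2 * sum_{i=0..q-k} theta_i * theta_{i+k},
and rho(k) = gamma(k) / gamma(0). Sigma^2 cancels.
  numerator   = (1)*(0.161) + (0.161)*(-0.738) = 0.042182.
  denominator = (1)^2 + (0.161)^2 + (-0.738)^2 = 1.570565.
  rho(1) = 0.042182 / 1.570565 = 0.0269.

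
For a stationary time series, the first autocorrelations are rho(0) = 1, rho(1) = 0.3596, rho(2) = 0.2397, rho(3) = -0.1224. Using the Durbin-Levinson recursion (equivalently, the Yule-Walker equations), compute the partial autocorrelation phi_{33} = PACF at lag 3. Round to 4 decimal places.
\phi_{33} = -0.2840

The PACF at lag k is phi_{kk}, the last component of the solution
to the Yule-Walker system G_k phi = r_k where
  (G_k)_{ij} = rho(|i - j|), (r_k)_i = rho(i), i,j = 1..k.
Equivalently, Durbin-Levinson gives phi_{kk} iteratively:
  phi_{11} = rho(1)
  phi_{kk} = [rho(k) - sum_{j=1..k-1} phi_{k-1,j} rho(k-j)]
            / [1 - sum_{j=1..k-1} phi_{k-1,j} rho(j)],
  phi_{k,j} = phi_{k-1,j} - phi_{kk} phi_{k-1,k-j},  j = 1..k-1.
Step k = 1:
  phi_11 = rho(1) = 0.3596.
Step k = 2:
  phi_22 = [rho(2) - phi_11 rho(1)] / [1 - phi_11 rho(1)] = [0.2397 - (0.3596)(0.3596)] / [1 - (0.3596)(0.3596)]
         = 0.11038784 / 0.87068784 = 0.126782.
  Update: phi_21 = phi_11 - phi_22 phi_11 = 0.3596 - (0.126782)(0.3596) = 0.314009.
Step k = 3:
  phi_33 = [rho(3) - phi_21 rho(2) - phi_22 rho(1)] / [1 - phi_21 rho(1) - phi_22 rho(2)]
    numerator   = -0.1224 - (0.314009)(0.2397) - (0.126782)(0.3596) = -0.2432589
    denominator = 1 - (0.314009)(0.3596) - (0.126782)(0.2397) = 0.85669261
  phi_33 = -0.2432589 / 0.85669261 = -0.284.
Therefore phi_{33} = -0.2840.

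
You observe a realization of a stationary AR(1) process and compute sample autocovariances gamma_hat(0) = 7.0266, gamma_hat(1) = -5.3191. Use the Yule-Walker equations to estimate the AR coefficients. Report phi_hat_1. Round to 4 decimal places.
\hat\phi_{1} = -0.7570

The Yule-Walker equations for an AR(p) process read, in matrix form,
  Gamma_p phi = r_p,   with   (Gamma_p)_{ij} = gamma(|i - j|),
                       (r_p)_i = gamma(i),   i,j = 1..p.
Substitute the sample gammas (Toeplitz matrix and right-hand side of size 1):
  Gamma_p = [[7.0266]]
  r_p     = [-5.3191]
With p = 1 this is the single equation gamma(0) phi_1 = gamma(1):
  phi_hat_1 = gamma(1) / gamma(0) = -5.3191 / 7.0266 = -0.7570.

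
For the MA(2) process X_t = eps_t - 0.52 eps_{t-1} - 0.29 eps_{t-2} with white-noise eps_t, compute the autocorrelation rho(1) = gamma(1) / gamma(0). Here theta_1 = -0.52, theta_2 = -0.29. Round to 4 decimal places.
\rho(1) = -0.2726

For an MA(q) process with theta_0 = 1, the autocovariance is
  gamma(k) = sigma^2 * sum_{i=0..q-k} theta_i * theta_{i+k},
and rho(k) = gamma(k) / gamma(0). Sigma^2 cancels.
  numerator   = (1)*(-0.52) + (-0.52)*(-0.29) = -0.3692.
  denominator = (1)^2 + (-0.52)^2 + (-0.29)^2 = 1.3545.
  rho(1) = -0.3692 / 1.3545 = -0.2726.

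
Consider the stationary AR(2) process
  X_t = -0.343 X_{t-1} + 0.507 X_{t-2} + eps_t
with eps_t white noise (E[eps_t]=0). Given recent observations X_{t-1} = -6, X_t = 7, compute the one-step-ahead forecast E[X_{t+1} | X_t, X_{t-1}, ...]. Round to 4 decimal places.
E[X_{t+1} \mid \mathcal F_t] = -5.4430

For an AR(p) model X_t = c + sum_i phi_i X_{t-i} + eps_t, the
one-step-ahead conditional mean is
  E[X_{t+1} | X_t, ...] = c + sum_i phi_i X_{t+1-i}.
Substitute known values:
  E[X_{t+1} | ...] = (-0.343) * (7) + (0.507) * (-6)
                   = -5.4430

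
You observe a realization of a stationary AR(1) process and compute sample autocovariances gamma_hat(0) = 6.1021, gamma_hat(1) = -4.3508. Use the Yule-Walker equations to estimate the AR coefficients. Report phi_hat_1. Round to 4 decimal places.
\hat\phi_{1} = -0.7130

The Yule-Walker equations for an AR(p) process read, in matrix form,
  Gamma_p phi = r_p,   with   (Gamma_p)_{ij} = gamma(|i - j|),
                       (r_p)_i = gamma(i),   i,j = 1..p.
Substitute the sample gammas (Toeplitz matrix and right-hand side of size 1):
  Gamma_p = [[6.1021]]
  r_p     = [-4.3508]
With p = 1 this is the single equation gamma(0) phi_1 = gamma(1):
  phi_hat_1 = gamma(1) / gamma(0) = -4.3508 / 6.1021 = -0.7130.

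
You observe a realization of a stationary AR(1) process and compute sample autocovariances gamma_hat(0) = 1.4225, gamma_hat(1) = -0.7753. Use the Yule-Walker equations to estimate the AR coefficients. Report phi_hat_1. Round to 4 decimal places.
\hat\phi_{1} = -0.5450

The Yule-Walker equations for an AR(p) process read, in matrix form,
  Gamma_p phi = r_p,   with   (Gamma_p)_{ij} = gamma(|i - j|),
                       (r_p)_i = gamma(i),   i,j = 1..p.
Substitute the sample gammas (Toeplitz matrix and right-hand side of size 1):
  Gamma_p = [[1.4225]]
  r_p     = [-0.7753]
With p = 1 this is the single equation gamma(0) phi_1 = gamma(1):
  phi_hat_1 = gamma(1) / gamma(0) = -0.7753 / 1.4225 = -0.5450.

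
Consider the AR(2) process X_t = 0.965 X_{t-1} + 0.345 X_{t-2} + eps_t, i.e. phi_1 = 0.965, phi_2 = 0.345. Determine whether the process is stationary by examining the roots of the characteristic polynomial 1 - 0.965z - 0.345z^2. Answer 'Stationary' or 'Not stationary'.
\text{Not stationary}

The AR(p) characteristic polynomial is P(z) = 1 - 0.965z - 0.345z^2.
Stationarity requires all roots to lie outside the unit circle, i.e. |z| > 1 for every root.
Set 1 + (-0.965) z + (-0.345) z^2 = 0, i.e. a z^2 + b z + c = 0 with a = -0.345, b = -0.965, c = 1.
Discriminant D = b^2 - 4ac = (-0.965)^2 - 4*(-0.345)*1 = 0.931225 - (-1.38) = 2.311225.
D >= 0, so the roots are real: z = (-b +/- sqrt(D)) / (2a) = (0.965 +/- 1.520271) / (-0.69).
  z_1 = (0.965 + 1.520271) / (-0.69) = -3.6018,   |z_1| = 3.6018.
  z_2 = (0.965 - 1.520271) / (-0.69) = 0.8047,   |z_2| = 0.8047.
Moduli of all roots: 3.6018, 0.8047.
All moduli strictly greater than 1? No.
Verdict: Not stationary.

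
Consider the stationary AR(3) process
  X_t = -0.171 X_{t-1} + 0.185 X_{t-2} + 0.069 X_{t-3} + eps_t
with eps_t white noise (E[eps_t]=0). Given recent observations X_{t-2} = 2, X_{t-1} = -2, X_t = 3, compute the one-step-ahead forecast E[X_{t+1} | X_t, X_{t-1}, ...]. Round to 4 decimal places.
E[X_{t+1} \mid \mathcal F_t] = -0.7450

For an AR(p) model X_t = c + sum_i phi_i X_{t-i} + eps_t, the
one-step-ahead conditional mean is
  E[X_{t+1} | X_t, ...] = c + sum_i phi_i X_{t+1-i}.
Substitute known values:
  E[X_{t+1} | ...] = (-0.171) * (3) + (0.185) * (-2) + (0.069) * (2)
                   = -0.7450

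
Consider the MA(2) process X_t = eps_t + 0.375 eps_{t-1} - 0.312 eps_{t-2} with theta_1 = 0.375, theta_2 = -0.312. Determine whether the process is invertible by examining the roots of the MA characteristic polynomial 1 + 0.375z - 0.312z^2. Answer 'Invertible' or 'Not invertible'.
\text{Invertible}

The MA(q) characteristic polynomial is P(z) = 1 + 0.375z - 0.312z^2.
Invertibility requires all roots to lie outside the unit circle, i.e. |z| > 1 for every root.
Set 1 + (0.375) z + (-0.312) z^2 = 0, i.e. a z^2 + b z + c = 0 with a = -0.312, b = 0.375, c = 1.
Discriminant D = b^2 - 4ac = (0.375)^2 - 4*(-0.312)*1 = 0.140625 - (-1.248) = 1.388625.
D >= 0, so the roots are real: z = (-b +/- sqrt(D)) / (2a) = (-0.375 +/- 1.178399) / (-0.624).
  z_1 = (-0.375 + 1.178399) / (-0.624) = -1.2875,   |z_1| = 1.2875.
  z_2 = (-0.375 - 1.178399) / (-0.624) = 2.4894,   |z_2| = 2.4894.
Moduli of all roots: 1.2875, 2.4894.
All moduli strictly greater than 1? Yes.
Verdict: Invertible.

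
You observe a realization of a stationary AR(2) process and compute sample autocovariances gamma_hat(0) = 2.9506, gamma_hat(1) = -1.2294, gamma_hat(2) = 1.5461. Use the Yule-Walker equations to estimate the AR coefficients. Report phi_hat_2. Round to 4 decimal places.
\hat\phi_{2} = 0.4240

The Yule-Walker equations for an AR(p) process read, in matrix form,
  Gamma_p phi = r_p,   with   (Gamma_p)_{ij} = gamma(|i - j|),
                       (r_p)_i = gamma(i),   i,j = 1..p.
Substitute the sample gammas (Toeplitz matrix and right-hand side of size 2):
  Gamma_p = [[2.9506, -1.2294], [-1.2294, 2.9506]]
  r_p     = [-1.2294, 1.5461]
Written out:
  2.9506 phi_1 - 1.2294 phi_2 = -1.2294
  -1.2294 phi_1 + 2.9506 phi_2 = 1.5461
Solve by Cramer's rule:
  det = gamma(0)^2 - gamma(1)^2 = (2.9506)^2 - (-1.2294)^2 = 8.70604036 - 1.51142436 = 7.194616
  phi_hat_1 = [gamma(1) gamma(0) - gamma(1) gamma(2)] / det = [(-1.2294)(2.9506) - (-1.2294)(1.5461)] / 7.194616 = -1.7266923 / 7.194616 = -0.24
  phi_hat_2 = [gamma(0) gamma(2) - gamma(1)^2] / det = [(2.9506)(1.5461) - (-1.2294)^2] / 7.194616 = 3.0504983 / 7.194616 = 0.424
So phi_hat = [-0.2400, 0.4240].
Therefore phi_hat_2 = 0.4240.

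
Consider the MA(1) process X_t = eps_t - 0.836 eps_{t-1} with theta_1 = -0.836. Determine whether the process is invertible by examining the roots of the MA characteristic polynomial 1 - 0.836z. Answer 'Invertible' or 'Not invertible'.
\text{Invertible}

The MA(q) characteristic polynomial is P(z) = 1 - 0.836z.
Invertibility requires all roots to lie outside the unit circle, i.e. |z| > 1 for every root.
This is linear in z: 1 + (-0.836) z = 0  =>  z = -1/(-0.836) = 1.196172,  |z| = 1.196172.
Moduli of all roots: 1.1962.
All moduli strictly greater than 1? Yes.
Verdict: Invertible.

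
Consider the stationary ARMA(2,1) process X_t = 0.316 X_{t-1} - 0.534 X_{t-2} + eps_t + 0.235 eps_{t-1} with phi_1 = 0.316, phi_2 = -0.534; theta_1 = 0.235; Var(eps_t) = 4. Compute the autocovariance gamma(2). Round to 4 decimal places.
\gamma(2) = -2.9631

Multiply the model equation by X_{t-k} and take expectations. With theta_0 = psi_0 = 1 and psi_j the MA(infinity) weights, this gives
  gamma(k) - sum_i phi_i gamma(k-i) = c_k,
  c_k = sigma^2 * sum_{j=k..q} theta_j psi_{j-k}   (c_k = 0 for k > q),
using gamma(-m) = gamma(m).
psi-weights needed (psi_j = theta_j + sum_i phi_i psi_{j-i}):
  psi_1 = theta_1 + phi_1 = 0.235 + (0.316) = 0.551
Right-hand sides:
  c_0 = sigma^2 (1 + theta_1 psi_1) = 4 * (1 + (0.235)(0.551)) = 4 * 1.129485 = 4.51794
  c_1 = sigma^2 theta_1 = 4 * (0.235) = 0.94
  c_2 = 0
Equations for k = 0, 1, 2 (AR order 2, c_2 = 0):
  (E0) gamma(0) = phi_1 gamma(1) + phi_2 gamma(2) + c_0
  (E1) gamma(1) = phi_1 gamma(0) + phi_2 gamma(1) + c_1
  (E2) gamma(2) = phi_1 gamma(1) + phi_2 gamma(0)
From (E1): gamma(1) = A gamma(0) + B with
  A = phi_1 / (1 - phi_2) = 0.316 / 1.534 = 0.205997,   B = c_1 / (1 - phi_2) = 0.94 / 1.534 = 0.612777.
Insert (E2) into (E0): gamma(0) (1 - phi_2^2) = phi_1 (1 + phi_2) gamma(1) + c_0.
  phi_1 (1 + phi_2) = (0.316)(0.466) = 0.147256,   1 - phi_2^2 = 0.714844.
Replace gamma(1) by A gamma(0) + B and collect gamma(0):
  gamma(0) [0.714844 - (0.147256)(0.205997)] = (0.147256)(0.612777) + 4.51794
  gamma(0) * 0.68451 = 4.608175
  gamma(0) = 4.608175 / 0.68451 = 6.732082.
  gamma(1) = A gamma(0) + B = (0.205997)(6.732082) + (0.612777) = 1.999568.
  gamma(2) = phi_1 gamma(1) + phi_2 gamma(0) = (0.316)(1.999568) + (-0.534)(6.732082) = -2.963068.
Therefore gamma(2) = -2.9631 (to 4 decimal places).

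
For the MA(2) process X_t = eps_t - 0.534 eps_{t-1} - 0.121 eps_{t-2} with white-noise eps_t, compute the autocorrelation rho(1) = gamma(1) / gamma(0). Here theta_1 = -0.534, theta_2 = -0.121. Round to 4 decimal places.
\rho(1) = -0.3611

For an MA(q) process with theta_0 = 1, the autocovariance is
  gamma(k) = sigma^2 * sum_{i=0..q-k} theta_i * theta_{i+k},
and rho(k) = gamma(k) / gamma(0). Sigma^2 cancels.
  numerator   = (1)*(-0.534) + (-0.534)*(-0.121) = -0.469386.
  denominator = (1)^2 + (-0.534)^2 + (-0.121)^2 = 1.299797.
  rho(1) = -0.469386 / 1.299797 = -0.3611.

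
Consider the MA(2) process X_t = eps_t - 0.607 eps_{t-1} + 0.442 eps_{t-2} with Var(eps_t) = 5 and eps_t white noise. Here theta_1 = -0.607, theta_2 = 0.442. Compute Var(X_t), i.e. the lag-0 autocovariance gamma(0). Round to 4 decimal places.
\gamma(0) = 7.8191

For an MA(q) process X_t = eps_t + sum_i theta_i eps_{t-i} with
Var(eps_t) = sigma^2, the variance is
  gamma(0) = sigma^2 * (1 + sum_i theta_i^2).
  sum_i theta_i^2 = (-0.607)^2 + (0.442)^2 = 0.368449 + 0.195364 = 0.563813.
  gamma(0) = 5 * (1 + 0.563813) = 5 * 1.563813 = 7.819065, which rounds to 7.8191.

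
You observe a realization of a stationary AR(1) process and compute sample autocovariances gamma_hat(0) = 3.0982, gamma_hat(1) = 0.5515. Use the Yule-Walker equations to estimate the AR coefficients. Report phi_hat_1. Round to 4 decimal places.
\hat\phi_{1} = 0.1780

The Yule-Walker equations for an AR(p) process read, in matrix form,
  Gamma_p phi = r_p,   with   (Gamma_p)_{ij} = gamma(|i - j|),
                       (r_p)_i = gamma(i),   i,j = 1..p.
Substitute the sample gammas (Toeplitz matrix and right-hand side of size 1):
  Gamma_p = [[3.0982]]
  r_p     = [0.5515]
With p = 1 this is the single equation gamma(0) phi_1 = gamma(1):
  phi_hat_1 = gamma(1) / gamma(0) = 0.5515 / 3.0982 = 0.1780.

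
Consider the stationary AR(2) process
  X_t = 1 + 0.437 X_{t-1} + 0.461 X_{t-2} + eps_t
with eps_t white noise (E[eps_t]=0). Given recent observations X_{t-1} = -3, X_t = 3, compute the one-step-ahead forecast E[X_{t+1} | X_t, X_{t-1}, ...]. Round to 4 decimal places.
E[X_{t+1} \mid \mathcal F_t] = 0.9280

For an AR(p) model X_t = c + sum_i phi_i X_{t-i} + eps_t, the
one-step-ahead conditional mean is
  E[X_{t+1} | X_t, ...] = c + sum_i phi_i X_{t+1-i}.
Substitute known values:
  E[X_{t+1} | ...] = 1 + (0.437) * (3) + (0.461) * (-3)
                   = 0.9280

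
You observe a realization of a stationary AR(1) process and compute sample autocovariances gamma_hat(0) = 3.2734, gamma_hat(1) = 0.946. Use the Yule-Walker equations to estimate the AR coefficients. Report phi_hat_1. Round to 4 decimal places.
\hat\phi_{1} = 0.2890

The Yule-Walker equations for an AR(p) process read, in matrix form,
  Gamma_p phi = r_p,   with   (Gamma_p)_{ij} = gamma(|i - j|),
                       (r_p)_i = gamma(i),   i,j = 1..p.
Substitute the sample gammas (Toeplitz matrix and right-hand side of size 1):
  Gamma_p = [[3.2734]]
  r_p     = [0.946]
With p = 1 this is the single equation gamma(0) phi_1 = gamma(1):
  phi_hat_1 = gamma(1) / gamma(0) = 0.946 / 3.2734 = 0.2890.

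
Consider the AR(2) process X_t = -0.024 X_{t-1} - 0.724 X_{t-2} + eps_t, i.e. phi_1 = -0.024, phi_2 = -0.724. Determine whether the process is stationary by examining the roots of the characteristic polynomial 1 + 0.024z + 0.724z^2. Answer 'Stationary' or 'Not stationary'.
\text{Stationary}

The AR(p) characteristic polynomial is P(z) = 1 + 0.024z + 0.724z^2.
Stationarity requires all roots to lie outside the unit circle, i.e. |z| > 1 for every root.
Set 1 + (0.024) z + (0.724) z^2 = 0, i.e. a z^2 + b z + c = 0 with a = 0.724, b = 0.024, c = 1.
Discriminant D = b^2 - 4ac = (0.024)^2 - 4*(0.724)*1 = 0.000576 - (2.896) = -2.895424.
D < 0, so the roots are the complex-conjugate pair z = (-b +/- i sqrt(-D)) / (2a) = -0.0166 +/- 1.1751i.
For a conjugate pair |z|^2 = z * conj(z) = (product of roots) = c/a = 1/(0.724) = 1.381215, so |z| = sqrt(1.381215) = 1.1753 for both roots.
Moduli of all roots: 1.1753, 1.1753.
All moduli strictly greater than 1? Yes.
Verdict: Stationary.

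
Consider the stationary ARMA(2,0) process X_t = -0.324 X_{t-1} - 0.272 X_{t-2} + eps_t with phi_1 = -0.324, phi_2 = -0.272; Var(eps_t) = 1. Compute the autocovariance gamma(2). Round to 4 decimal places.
\gamma(2) = -0.2188

Multiply the model equation by X_{t-k} and take expectations. With theta_0 = psi_0 = 1 and psi_j the MA(infinity) weights, this gives
  gamma(k) - sum_i phi_i gamma(k-i) = c_k,
  c_k = sigma^2 * sum_{j=k..q} theta_j psi_{j-k}   (c_k = 0 for k > q),
using gamma(-m) = gamma(m).
Pure AR (q = 0): c_0 = sigma^2 = 1, c_k = 0 for k >= 1.
Equations for k = 0, 1, 2 (AR order 2, c_2 = 0):
  (E0) gamma(0) = phi_1 gamma(1) + phi_2 gamma(2) + c_0
  (E1) gamma(1) = phi_1 gamma(0) + phi_2 gamma(1) + c_1
  (E2) gamma(2) = phi_1 gamma(1) + phi_2 gamma(0)
From (E1): gamma(1) = A gamma(0) + B with
  A = phi_1 / (1 - phi_2) = -0.324 / 1.272 = -0.254717,   B = c_1 / (1 - phi_2) = 0 / 1.272 = 0.
Insert (E2) into (E0): gamma(0) (1 - phi_2^2) = phi_1 (1 + phi_2) gamma(1) + c_0.
  phi_1 (1 + phi_2) = (-0.324)(0.728) = -0.235872,   1 - phi_2^2 = 0.926016.
Replace gamma(1) by A gamma(0) + B and collect gamma(0):
  gamma(0) [0.926016 - (-0.235872)(-0.254717)] = c_0 = 1
  gamma(0) * 0.865935 = 1
  gamma(0) = 1 / 0.865935 = 1.154821.
  gamma(1) = A gamma(0) = (-0.254717)(1.154821) = -0.294152.
  gamma(2) = phi_1 gamma(1) + phi_2 gamma(0) = (-0.324)(-0.294152) + (-0.272)(1.154821) = -0.218806.
Therefore gamma(2) = -0.2188 (to 4 decimal places).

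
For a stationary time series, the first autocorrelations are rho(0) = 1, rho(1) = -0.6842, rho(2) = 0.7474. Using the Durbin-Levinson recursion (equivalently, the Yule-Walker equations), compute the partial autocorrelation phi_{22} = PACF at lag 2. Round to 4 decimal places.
\phi_{22} = 0.5251

The PACF at lag k is phi_{kk}, the last component of the solution
to the Yule-Walker system G_k phi = r_k where
  (G_k)_{ij} = rho(|i - j|), (r_k)_i = rho(i), i,j = 1..k.
Equivalently, Durbin-Levinson gives phi_{kk} iteratively:
  phi_{11} = rho(1)
  phi_{kk} = [rho(k) - sum_{j=1..k-1} phi_{k-1,j} rho(k-j)]
            / [1 - sum_{j=1..k-1} phi_{k-1,j} rho(j)],
  phi_{k,j} = phi_{k-1,j} - phi_{kk} phi_{k-1,k-j},  j = 1..k-1.
Step k = 1:
  phi_11 = rho(1) = -0.6842.
Step k = 2:
  phi_22 = [rho(2) - phi_11 rho(1)] / [1 - phi_11 rho(1)] = [0.7474 - (-0.6842)(-0.6842)] / [1 - (-0.6842)(-0.6842)]
         = 0.27927036 / 0.53187036 = 0.5251.
Therefore phi_{22} = 0.5251.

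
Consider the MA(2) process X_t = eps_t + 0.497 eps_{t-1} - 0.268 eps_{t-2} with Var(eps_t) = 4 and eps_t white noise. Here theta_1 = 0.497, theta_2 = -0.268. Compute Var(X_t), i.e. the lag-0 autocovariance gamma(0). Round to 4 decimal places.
\gamma(0) = 5.2753

For an MA(q) process X_t = eps_t + sum_i theta_i eps_{t-i} with
Var(eps_t) = sigma^2, the variance is
  gamma(0) = sigma^2 * (1 + sum_i theta_i^2).
  sum_i theta_i^2 = (0.497)^2 + (-0.268)^2 = 0.247009 + 0.071824 = 0.318833.
  gamma(0) = 4 * (1 + 0.318833) = 4 * 1.318833 = 5.275332, which rounds to 5.2753.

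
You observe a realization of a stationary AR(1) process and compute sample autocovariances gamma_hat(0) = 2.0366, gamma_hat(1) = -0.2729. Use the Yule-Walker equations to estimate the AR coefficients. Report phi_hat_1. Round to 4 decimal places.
\hat\phi_{1} = -0.1340

The Yule-Walker equations for an AR(p) process read, in matrix form,
  Gamma_p phi = r_p,   with   (Gamma_p)_{ij} = gamma(|i - j|),
                       (r_p)_i = gamma(i),   i,j = 1..p.
Substitute the sample gammas (Toeplitz matrix and right-hand side of size 1):
  Gamma_p = [[2.0366]]
  r_p     = [-0.2729]
With p = 1 this is the single equation gamma(0) phi_1 = gamma(1):
  phi_hat_1 = gamma(1) / gamma(0) = -0.2729 / 2.0366 = -0.1340.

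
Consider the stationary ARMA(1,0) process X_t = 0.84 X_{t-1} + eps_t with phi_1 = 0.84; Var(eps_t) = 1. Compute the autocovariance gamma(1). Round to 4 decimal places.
\gamma(1) = 2.8533

Multiply the model equation by X_{t-k} and take expectations. With theta_0 = psi_0 = 1 and psi_j the MA(infinity) weights, this gives
  gamma(k) - sum_i phi_i gamma(k-i) = c_k,
  c_k = sigma^2 * sum_{j=k..q} theta_j psi_{j-k}   (c_k = 0 for k > q),
using gamma(-m) = gamma(m).
Pure AR (q = 0): c_0 = sigma^2 = 1, c_k = 0 for k >= 1.
Equations for k = 0 and k = 1 (AR order 1):
  gamma(0) = phi_1 gamma(1) + c_0
  gamma(1) = phi_1 gamma(0) + c_1
Substituting the second into the first: gamma(0) (1 - phi_1^2) = c_0 + phi_1 c_1, so
  gamma(0) = c_0 / (1 - phi_1^2) = 1 / (1 - (0.84)^2) = 1 / 0.2944 = 3.396739.
  gamma(1) = phi_1 gamma(0) = (0.84)(3.396739) = 2.853261.
Therefore gamma(1) = 2.8533 (to 4 decimal places).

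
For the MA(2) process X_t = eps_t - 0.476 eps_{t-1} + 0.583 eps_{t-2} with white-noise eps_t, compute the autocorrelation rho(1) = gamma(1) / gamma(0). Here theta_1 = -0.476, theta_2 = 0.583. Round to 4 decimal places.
\rho(1) = -0.4810

For an MA(q) process with theta_0 = 1, the autocovariance is
  gamma(k) = sigma^2 * sum_{i=0..q-k} theta_i * theta_{i+k},
and rho(k) = gamma(k) / gamma(0). Sigma^2 cancels.
  numerator   = (1)*(-0.476) + (-0.476)*(0.583) = -0.753508.
  denominator = (1)^2 + (-0.476)^2 + (0.583)^2 = 1.566465.
  rho(1) = -0.753508 / 1.566465 = -0.4810.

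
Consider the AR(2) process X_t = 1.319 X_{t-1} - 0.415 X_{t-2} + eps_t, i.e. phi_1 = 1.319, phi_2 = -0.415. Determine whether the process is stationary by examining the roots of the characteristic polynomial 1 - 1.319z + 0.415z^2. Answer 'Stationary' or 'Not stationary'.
\text{Stationary}

The AR(p) characteristic polynomial is P(z) = 1 - 1.319z + 0.415z^2.
Stationarity requires all roots to lie outside the unit circle, i.e. |z| > 1 for every root.
Set 1 + (-1.319) z + (0.415) z^2 = 0, i.e. a z^2 + b z + c = 0 with a = 0.415, b = -1.319, c = 1.
Discriminant D = b^2 - 4ac = (-1.319)^2 - 4*(0.415)*1 = 1.739761 - (1.66) = 0.079761.
D >= 0, so the roots are real: z = (-b +/- sqrt(D)) / (2a) = (1.319 +/- 0.28242) / (0.83).
  z_1 = (1.319 + 0.28242) / (0.83) = 1.9294,   |z_1| = 1.9294.
  z_2 = (1.319 - 0.28242) / (0.83) = 1.2489,   |z_2| = 1.2489.
Moduli of all roots: 1.9294, 1.2489.
All moduli strictly greater than 1? Yes.
Verdict: Stationary.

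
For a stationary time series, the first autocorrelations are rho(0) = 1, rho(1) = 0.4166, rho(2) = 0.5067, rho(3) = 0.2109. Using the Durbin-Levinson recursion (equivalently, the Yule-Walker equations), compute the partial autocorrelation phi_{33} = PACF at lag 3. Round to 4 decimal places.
\phi_{33} = -0.1200

The PACF at lag k is phi_{kk}, the last component of the solution
to the Yule-Walker system G_k phi = r_k where
  (G_k)_{ij} = rho(|i - j|), (r_k)_i = rho(i), i,j = 1..k.
Equivalently, Durbin-Levinson gives phi_{kk} iteratively:
  phi_{11} = rho(1)
  phi_{kk} = [rho(k) - sum_{j=1..k-1} phi_{k-1,j} rho(k-j)]
            / [1 - sum_{j=1..k-1} phi_{k-1,j} rho(j)],
  phi_{k,j} = phi_{k-1,j} - phi_{kk} phi_{k-1,k-j},  j = 1..k-1.
Step k = 1:
  phi_11 = rho(1) = 0.4166.
Step k = 2:
  phi_22 = [rho(2) - phi_11 rho(1)] / [1 - phi_11 rho(1)] = [0.5067 - (0.4166)(0.4166)] / [1 - (0.4166)(0.4166)]
         = 0.33314444 / 0.82644444 = 0.403106.
  Update: phi_21 = phi_11 - phi_22 phi_11 = 0.4166 - (0.403106)(0.4166) = 0.248666.
Step k = 3:
  phi_33 = [rho(3) - phi_21 rho(2) - phi_22 rho(1)] / [1 - phi_21 rho(1) - phi_22 rho(2)]
    numerator   = 0.2109 - (0.248666)(0.5067) - (0.403106)(0.4166) = -0.08303297
    denominator = 1 - (0.248666)(0.4166) - (0.403106)(0.5067) = 0.69215203
  phi_33 = -0.08303297 / 0.69215203 = -0.12.
Therefore phi_{33} = -0.1200.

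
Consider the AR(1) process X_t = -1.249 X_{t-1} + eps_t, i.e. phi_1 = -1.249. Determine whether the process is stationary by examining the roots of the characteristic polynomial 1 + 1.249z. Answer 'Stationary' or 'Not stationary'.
\text{Not stationary}

The AR(p) characteristic polynomial is P(z) = 1 + 1.249z.
Stationarity requires all roots to lie outside the unit circle, i.e. |z| > 1 for every root.
This is linear in z: 1 + (1.249) z = 0  =>  z = -1/(1.249) = -0.800641,  |z| = 0.800641.
Moduli of all roots: 0.8006.
All moduli strictly greater than 1? No.
Verdict: Not stationary.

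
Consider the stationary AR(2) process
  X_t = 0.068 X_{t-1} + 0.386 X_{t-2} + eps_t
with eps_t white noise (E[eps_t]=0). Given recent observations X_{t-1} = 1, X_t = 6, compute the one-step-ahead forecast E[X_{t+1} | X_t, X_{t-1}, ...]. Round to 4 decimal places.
E[X_{t+1} \mid \mathcal F_t] = 0.7940

For an AR(p) model X_t = c + sum_i phi_i X_{t-i} + eps_t, the
one-step-ahead conditional mean is
  E[X_{t+1} | X_t, ...] = c + sum_i phi_i X_{t+1-i}.
Substitute known values:
  E[X_{t+1} | ...] = (0.068) * (6) + (0.386) * (1)
                   = 0.7940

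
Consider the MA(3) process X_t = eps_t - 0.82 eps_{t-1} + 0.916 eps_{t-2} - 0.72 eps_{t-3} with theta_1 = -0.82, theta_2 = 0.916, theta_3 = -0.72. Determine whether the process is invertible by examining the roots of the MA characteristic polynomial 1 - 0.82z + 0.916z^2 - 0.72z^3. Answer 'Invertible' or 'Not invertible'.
\text{Invertible}

The MA(q) characteristic polynomial is P(z) = 1 - 0.82z + 0.916z^2 - 0.72z^3.
Invertibility requires all roots to lie outside the unit circle, i.e. |z| > 1 for every root.
Degree 3: look for a simple real root z0 first, then factor out (1 - z/z0) and solve the remaining quadratic.
Testing z0 = 1.25: P(1.25) = 1 + (-0.82)(1.25) + (0.916)(1.25)^2 + (-0.72)(1.25)^3
  = 1 + (-1.025) + (1.43125) + (-1.40625) = 0.  So z_0 = 1.25 is a root, |z_0| = 1.25.
Divide out the factor (1 - 0.8 z) = (1 - z/z0) (since 1/z0 = 0.8):
  P(z) = (1 - 0.8 z)(1 + (-0.02) z + (0.9) z^2)
  [check: z-coef -0.02 - (0.8) = -0.82; z^2-coef 0.9 - (0.8)(-0.02) = 0.916; z^3-coef -(0.8)(0.9) = -0.72.]
Remaining roots from the quadratic factor 1 + (-0.02) z + (0.9) z^2:
  Set 1 + (-0.02) z + (0.9) z^2 = 0, i.e. a z^2 + b z + c = 0 with a = 0.9, b = -0.02, c = 1.
  Discriminant D = b^2 - 4ac = (-0.02)^2 - 4*(0.9)*1 = 0.0004 - (3.6) = -3.5996.
  D < 0, so the roots are the complex-conjugate pair z = (-b +/- i sqrt(-D)) / (2a) = 0.0111 +/- 1.054i.
  For a conjugate pair |z|^2 = z * conj(z) = (product of roots) = c/a = 1/(0.9) = 1.111111, so |z| = sqrt(1.111111) = 1.0541 for both roots.
Moduli of all roots: 1.2500, 1.0541, 1.0541.
All moduli strictly greater than 1? Yes.
Verdict: Invertible.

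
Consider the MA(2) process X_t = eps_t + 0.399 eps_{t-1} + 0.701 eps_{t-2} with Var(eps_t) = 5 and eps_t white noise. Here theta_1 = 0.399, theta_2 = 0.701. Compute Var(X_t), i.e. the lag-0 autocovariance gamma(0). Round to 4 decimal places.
\gamma(0) = 8.2530

For an MA(q) process X_t = eps_t + sum_i theta_i eps_{t-i} with
Var(eps_t) = sigma^2, the variance is
  gamma(0) = sigma^2 * (1 + sum_i theta_i^2).
  sum_i theta_i^2 = (0.399)^2 + (0.701)^2 = 0.159201 + 0.491401 = 0.650602.
  gamma(0) = 5 * (1 + 0.650602) = 5 * 1.650602 = 8.25301, which rounds to 8.2530.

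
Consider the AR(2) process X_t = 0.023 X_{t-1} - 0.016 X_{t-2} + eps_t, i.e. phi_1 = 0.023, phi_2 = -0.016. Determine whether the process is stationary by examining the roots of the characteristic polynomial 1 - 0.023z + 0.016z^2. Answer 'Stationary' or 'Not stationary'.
\text{Stationary}

The AR(p) characteristic polynomial is P(z) = 1 - 0.023z + 0.016z^2.
Stationarity requires all roots to lie outside the unit circle, i.e. |z| > 1 for every root.
Set 1 + (-0.023) z + (0.016) z^2 = 0, i.e. a z^2 + b z + c = 0 with a = 0.016, b = -0.023, c = 1.
Discriminant D = b^2 - 4ac = (-0.023)^2 - 4*(0.016)*1 = 0.000529 - (0.064) = -0.063471.
D < 0, so the roots are the complex-conjugate pair z = (-b +/- i sqrt(-D)) / (2a) = 0.7188 +/- 7.873i.
For a conjugate pair |z|^2 = z * conj(z) = (product of roots) = c/a = 1/(0.016) = 62.5, so |z| = sqrt(62.5) = 7.9057 for both roots.
Moduli of all roots: 7.9057, 7.9057.
All moduli strictly greater than 1? Yes.
Verdict: Stationary.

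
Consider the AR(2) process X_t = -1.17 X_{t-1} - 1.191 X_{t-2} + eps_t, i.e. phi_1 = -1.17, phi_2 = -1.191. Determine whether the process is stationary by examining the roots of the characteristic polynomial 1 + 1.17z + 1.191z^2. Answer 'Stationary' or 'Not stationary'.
\text{Not stationary}

The AR(p) characteristic polynomial is P(z) = 1 + 1.17z + 1.191z^2.
Stationarity requires all roots to lie outside the unit circle, i.e. |z| > 1 for every root.
Set 1 + (1.17) z + (1.191) z^2 = 0, i.e. a z^2 + b z + c = 0 with a = 1.191, b = 1.17, c = 1.
Discriminant D = b^2 - 4ac = (1.17)^2 - 4*(1.191)*1 = 1.3689 - (4.764) = -3.3951.
D < 0, so the roots are the complex-conjugate pair z = (-b +/- i sqrt(-D)) / (2a) = -0.4912 +/- 0.7735i.
For a conjugate pair |z|^2 = z * conj(z) = (product of roots) = c/a = 1/(1.191) = 0.839631, so |z| = sqrt(0.839631) = 0.9163 for both roots.
Moduli of all roots: 0.9163, 0.9163.
All moduli strictly greater than 1? No.
Verdict: Not stationary.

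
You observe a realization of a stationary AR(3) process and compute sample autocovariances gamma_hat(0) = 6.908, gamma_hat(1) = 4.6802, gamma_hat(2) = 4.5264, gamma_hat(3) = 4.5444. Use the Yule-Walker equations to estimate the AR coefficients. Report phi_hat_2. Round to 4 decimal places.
\hat\phi_{2} = 0.2440

The Yule-Walker equations for an AR(p) process read, in matrix form,
  Gamma_p phi = r_p,   with   (Gamma_p)_{ij} = gamma(|i - j|),
                       (r_p)_i = gamma(i),   i,j = 1..p.
Substitute the sample gammas (Toeplitz matrix and right-hand side of size 3):
  Gamma_p = [[6.908, 4.6802, 4.5264], [4.6802, 6.908, 4.6802], [4.5264, 4.6802, 6.908]]
  r_p     = [4.6802, 4.5264, 4.5444]
Written out (R1..R3):
  (R1) 6.908 phi_1 + 4.6802 phi_2 + 4.5264 phi_3 = 4.6802
  (R2) 4.6802 phi_1 + 6.908 phi_2 + 4.6802 phi_3 = 4.5264
  (R3) 4.5264 phi_1 + 4.6802 phi_2 + 6.908 phi_3 = 4.5444
Gaussian elimination:
  R2 <- R2 - (4.6802/6.908) R1 = R2 - (0.677504) R1:  3.737144 phi_2 + 1.613544 phi_3 = 1.355544
  R3 <- R3 - (4.5264/6.908) R1 = R3 - (0.65524) R1:  1.613544 phi_2 + 3.94212 phi_3 = 1.477744
  R3 <- R3 - (1.613544/3.737144) R2 = R3 - (0.431759) R2:  3.245459 phi_3 = 0.892476
Back-substitution:
  phi_hat_3 = 0.892476 / 3.245459 = 0.274992
  phi_hat_2 = (1.355544 - (1.613544)(0.274992)) / 3.737144 = 0.243992
  phi_hat_1 = (4.6802 - (4.6802)(0.243992) - (4.5264)(0.274992)) / 6.908 = 0.332013
So phi_hat = [0.3320, 0.2440, 0.2750].
Therefore phi_hat_2 = 0.2440.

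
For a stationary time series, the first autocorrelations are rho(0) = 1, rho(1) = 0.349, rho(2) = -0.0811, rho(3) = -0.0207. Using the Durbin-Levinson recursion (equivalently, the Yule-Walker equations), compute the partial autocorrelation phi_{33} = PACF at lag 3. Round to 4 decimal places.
\phi_{33} = 0.1140

The PACF at lag k is phi_{kk}, the last component of the solution
to the Yule-Walker system G_k phi = r_k where
  (G_k)_{ij} = rho(|i - j|), (r_k)_i = rho(i), i,j = 1..k.
Equivalently, Durbin-Levinson gives phi_{kk} iteratively:
  phi_{11} = rho(1)
  phi_{kk} = [rho(k) - sum_{j=1..k-1} phi_{k-1,j} rho(k-j)]
            / [1 - sum_{j=1..k-1} phi_{k-1,j} rho(j)],
  phi_{k,j} = phi_{k-1,j} - phi_{kk} phi_{k-1,k-j},  j = 1..k-1.
Step k = 1:
  phi_11 = rho(1) = 0.349.
Step k = 2:
  phi_22 = [rho(2) - phi_11 rho(1)] / [1 - phi_11 rho(1)] = [-0.0811 - (0.349)(0.349)] / [1 - (0.349)(0.349)]
         = -0.202901 / 0.878199 = -0.231042.
  Update: phi_21 = phi_11 - phi_22 phi_11 = 0.349 - (-0.231042)(0.349) = 0.429634.
Step k = 3:
  phi_33 = [rho(3) - phi_21 rho(2) - phi_22 rho(1)] / [1 - phi_21 rho(1) - phi_22 rho(2)]
    numerator   = -0.0207 - (0.429634)(-0.0811) - (-0.231042)(0.349) = 0.09477701
    denominator = 1 - (0.429634)(0.349) - (-0.231042)(-0.0811) = 0.83132031
  phi_33 = 0.09477701 / 0.83132031 = 0.114.
Therefore phi_{33} = 0.1140.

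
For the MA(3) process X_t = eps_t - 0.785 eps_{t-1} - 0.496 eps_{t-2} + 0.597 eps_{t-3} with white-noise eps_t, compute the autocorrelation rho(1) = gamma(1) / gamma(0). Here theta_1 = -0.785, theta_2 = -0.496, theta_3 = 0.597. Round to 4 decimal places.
\rho(1) = -0.3118

For an MA(q) process with theta_0 = 1, the autocovariance is
  gamma(k) = sigma^2 * sum_{i=0..q-k} theta_i * theta_{i+k},
and rho(k) = gamma(k) / gamma(0). Sigma^2 cancels.
  numerator   = (1)*(-0.785) + (-0.785)*(-0.496) + (-0.496)*(0.597) = -0.691752.
  denominator = (1)^2 + (-0.785)^2 + (-0.496)^2 + (0.597)^2 = 2.21865.
  rho(1) = -0.691752 / 2.21865 = -0.3118.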